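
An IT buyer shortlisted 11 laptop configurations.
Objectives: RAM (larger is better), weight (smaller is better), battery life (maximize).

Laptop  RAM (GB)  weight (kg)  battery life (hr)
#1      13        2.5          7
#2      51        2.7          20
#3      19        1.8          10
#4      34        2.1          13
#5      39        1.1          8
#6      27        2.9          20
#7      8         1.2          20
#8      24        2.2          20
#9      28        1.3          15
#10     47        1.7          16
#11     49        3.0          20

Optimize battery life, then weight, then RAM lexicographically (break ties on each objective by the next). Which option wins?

First maximize battery life: best is 20, kept {#2, #6, #7, #8, #11}.
Then minimize weight: best is 1.2, kept {#7}.

#7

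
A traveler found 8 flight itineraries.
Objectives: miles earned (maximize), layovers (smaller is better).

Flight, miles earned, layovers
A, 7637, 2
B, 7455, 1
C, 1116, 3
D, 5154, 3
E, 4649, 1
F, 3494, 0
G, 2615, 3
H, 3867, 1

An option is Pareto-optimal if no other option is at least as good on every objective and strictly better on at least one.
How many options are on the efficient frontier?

3

A: not dominated (best miles earned).
B: not dominated.
C: dominated by A (miles earned 7637≥1116, layovers 2≤3).
D: dominated by A (miles earned 7637≥5154, layovers 2≤3).
E: dominated by B (miles earned 7455≥4649, layovers 1≤1).
F: not dominated (best layovers).
G: dominated by A (miles earned 7637≥2615, layovers 2≤3).
H: dominated by B (miles earned 7455≥3867, layovers 1≤1).
Pareto-optimal: A, B, F → 3.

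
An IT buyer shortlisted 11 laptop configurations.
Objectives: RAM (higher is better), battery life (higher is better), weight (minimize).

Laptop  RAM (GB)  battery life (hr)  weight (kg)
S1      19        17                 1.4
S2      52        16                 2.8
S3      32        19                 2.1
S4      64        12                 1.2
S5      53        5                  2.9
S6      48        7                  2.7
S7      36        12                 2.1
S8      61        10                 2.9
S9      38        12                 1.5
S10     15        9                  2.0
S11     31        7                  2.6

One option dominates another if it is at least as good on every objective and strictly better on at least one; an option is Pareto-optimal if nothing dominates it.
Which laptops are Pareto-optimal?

S1, S2, S3, S4

S1: not dominated.
S2: not dominated.
S3: not dominated (best battery life).
S4: not dominated (best RAM).
S5: dominated by S4 (RAM 64≥53, battery life 12≥5, weight 1.2≤2.9).
S6: dominated by S4 (RAM 64≥48, battery life 12≥7, weight 1.2≤2.7).
S7: dominated by S4 (RAM 64≥36, battery life 12≥12, weight 1.2≤2.1).
S8: dominated by S4 (RAM 64≥61, battery life 12≥10, weight 1.2≤2.9).
S9: dominated by S4 (RAM 64≥38, battery life 12≥12, weight 1.2≤1.5).
S10: dominated by S1 (RAM 19≥15, battery life 17≥9, weight 1.4≤2.0).
S11: dominated by S3 (RAM 32≥31, battery life 19≥7, weight 2.1≤2.6).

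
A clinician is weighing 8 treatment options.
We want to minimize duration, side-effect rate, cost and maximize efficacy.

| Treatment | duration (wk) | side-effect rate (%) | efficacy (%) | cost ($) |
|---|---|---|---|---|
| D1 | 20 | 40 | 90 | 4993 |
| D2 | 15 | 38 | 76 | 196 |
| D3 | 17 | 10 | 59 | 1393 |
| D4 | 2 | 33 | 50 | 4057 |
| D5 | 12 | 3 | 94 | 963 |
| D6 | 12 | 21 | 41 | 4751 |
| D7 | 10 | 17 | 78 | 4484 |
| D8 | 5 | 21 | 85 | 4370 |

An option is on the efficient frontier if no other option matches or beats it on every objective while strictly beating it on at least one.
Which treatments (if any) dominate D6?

D5: duration 12≤12, side-effect rate 3≤21, efficacy 94≥41, cost 963≤4751 — dominates D6.
D7: duration 10≤12, side-effect rate 17≤21, efficacy 78≥41, cost 4484≤4751 — dominates D6.
D8: duration 5≤12, side-effect rate 21≤21, efficacy 85≥41, cost 4370≤4751 — dominates D6.
Others (D1, D2, D3, D4) are each worse than D6 on at least one objective.

D5, D7, D8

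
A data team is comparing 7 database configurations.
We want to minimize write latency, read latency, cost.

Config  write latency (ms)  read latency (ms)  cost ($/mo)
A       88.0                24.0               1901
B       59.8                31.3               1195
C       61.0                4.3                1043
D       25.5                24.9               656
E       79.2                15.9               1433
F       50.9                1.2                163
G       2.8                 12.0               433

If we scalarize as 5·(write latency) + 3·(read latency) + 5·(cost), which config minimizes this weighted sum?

F

A: 5·88.0 + 3·24.0 + 5·1901 = 10017.0
B: 5·59.8 + 3·31.3 + 5·1195 = 6367.9
C: 5·61.0 + 3·4.3 + 5·1043 = 5532.9
D: 5·25.5 + 3·24.9 + 5·656 = 3482.2
E: 5·79.2 + 3·15.9 + 5·1433 = 7608.7
F: 5·50.9 + 3·1.2 + 5·163 = 1073.1
G: 5·2.8 + 3·12.0 + 5·433 = 2215.0
Lowest: F at 1073.1.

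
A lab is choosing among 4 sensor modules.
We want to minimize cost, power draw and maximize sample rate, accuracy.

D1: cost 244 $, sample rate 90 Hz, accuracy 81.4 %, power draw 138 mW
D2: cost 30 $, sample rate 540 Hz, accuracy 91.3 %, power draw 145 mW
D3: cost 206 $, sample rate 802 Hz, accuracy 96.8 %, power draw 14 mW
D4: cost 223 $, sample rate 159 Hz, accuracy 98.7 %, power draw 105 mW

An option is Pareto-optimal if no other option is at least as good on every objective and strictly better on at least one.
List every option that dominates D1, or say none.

D3, D4

D3: cost 206≤244, sample rate 802≥90, accuracy 96.8≥81.4, power draw 14≤138 — dominates D1.
D4: cost 223≤244, sample rate 159≥90, accuracy 98.7≥81.4, power draw 105≤138 — dominates D1.
Others (D2) are each worse than D1 on at least one objective.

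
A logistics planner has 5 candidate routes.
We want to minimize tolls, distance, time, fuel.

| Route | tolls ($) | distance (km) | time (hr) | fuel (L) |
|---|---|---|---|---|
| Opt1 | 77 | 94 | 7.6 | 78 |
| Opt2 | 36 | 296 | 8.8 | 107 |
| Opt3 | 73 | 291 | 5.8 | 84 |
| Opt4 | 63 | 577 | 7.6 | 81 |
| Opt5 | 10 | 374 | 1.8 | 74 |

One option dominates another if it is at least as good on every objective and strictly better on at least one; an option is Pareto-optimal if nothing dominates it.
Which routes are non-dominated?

Opt1, Opt2, Opt3, Opt5

Opt1: not dominated (best distance).
Opt2: not dominated.
Opt3: not dominated.
Opt4: dominated by Opt5 (tolls 10≤63, distance 374≤577, time 1.8≤7.6, fuel 74≤81).
Opt5: not dominated (best tolls).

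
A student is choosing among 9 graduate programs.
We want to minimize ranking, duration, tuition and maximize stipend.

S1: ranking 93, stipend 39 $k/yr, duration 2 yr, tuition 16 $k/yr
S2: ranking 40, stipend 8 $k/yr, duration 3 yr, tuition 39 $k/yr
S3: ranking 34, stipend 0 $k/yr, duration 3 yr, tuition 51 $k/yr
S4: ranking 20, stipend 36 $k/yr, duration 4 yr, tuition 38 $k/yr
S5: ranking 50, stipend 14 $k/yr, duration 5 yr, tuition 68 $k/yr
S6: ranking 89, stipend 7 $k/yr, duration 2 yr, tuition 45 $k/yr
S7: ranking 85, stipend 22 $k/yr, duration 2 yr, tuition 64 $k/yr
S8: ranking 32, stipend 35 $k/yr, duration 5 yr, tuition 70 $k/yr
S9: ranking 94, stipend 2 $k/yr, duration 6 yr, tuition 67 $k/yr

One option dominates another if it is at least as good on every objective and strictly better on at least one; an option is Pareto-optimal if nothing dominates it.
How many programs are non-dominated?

6

S1: not dominated (best stipend).
S2: not dominated.
S3: not dominated.
S4: not dominated (best ranking).
S5: dominated by S4 (ranking 20≤50, stipend 36≥14, duration 4≤5, tuition 38≤68).
S6: not dominated.
S7: not dominated.
S8: dominated by S4 (ranking 20≤32, stipend 36≥35, duration 4≤5, tuition 38≤70).
S9: dominated by S1 (ranking 93≤94, stipend 39≥2, duration 2≤6, tuition 16≤67).
Pareto-optimal: S1, S2, S3, S4, S6, S7 → 6.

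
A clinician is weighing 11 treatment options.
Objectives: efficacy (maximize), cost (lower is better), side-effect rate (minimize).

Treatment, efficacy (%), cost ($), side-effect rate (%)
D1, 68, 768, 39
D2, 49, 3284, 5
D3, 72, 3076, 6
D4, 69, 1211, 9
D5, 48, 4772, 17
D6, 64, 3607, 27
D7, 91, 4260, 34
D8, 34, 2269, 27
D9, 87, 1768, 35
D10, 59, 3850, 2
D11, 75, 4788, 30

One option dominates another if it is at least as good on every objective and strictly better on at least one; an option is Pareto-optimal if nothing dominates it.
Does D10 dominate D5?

D10 vs D5: efficacy 59≥48, cost 3850≤4772, side-effect rate 2≤17 — D10 is at least as good on every objective with at least one strict improvement.

Yes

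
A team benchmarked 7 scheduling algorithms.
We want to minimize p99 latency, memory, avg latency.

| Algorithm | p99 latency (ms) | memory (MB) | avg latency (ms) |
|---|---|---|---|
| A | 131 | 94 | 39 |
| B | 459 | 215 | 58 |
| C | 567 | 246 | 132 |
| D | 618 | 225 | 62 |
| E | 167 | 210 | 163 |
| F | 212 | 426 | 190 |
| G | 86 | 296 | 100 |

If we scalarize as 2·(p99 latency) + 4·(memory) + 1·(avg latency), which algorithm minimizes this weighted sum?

A

A: 2·131 + 4·94 + 1·39 = 677
B: 2·459 + 4·215 + 1·58 = 1836
C: 2·567 + 4·246 + 1·132 = 2250
D: 2·618 + 4·225 + 1·62 = 2198
E: 2·167 + 4·210 + 1·163 = 1337
F: 2·212 + 4·426 + 1·190 = 2318
G: 2·86 + 4·296 + 1·100 = 1456
Lowest: A at 677.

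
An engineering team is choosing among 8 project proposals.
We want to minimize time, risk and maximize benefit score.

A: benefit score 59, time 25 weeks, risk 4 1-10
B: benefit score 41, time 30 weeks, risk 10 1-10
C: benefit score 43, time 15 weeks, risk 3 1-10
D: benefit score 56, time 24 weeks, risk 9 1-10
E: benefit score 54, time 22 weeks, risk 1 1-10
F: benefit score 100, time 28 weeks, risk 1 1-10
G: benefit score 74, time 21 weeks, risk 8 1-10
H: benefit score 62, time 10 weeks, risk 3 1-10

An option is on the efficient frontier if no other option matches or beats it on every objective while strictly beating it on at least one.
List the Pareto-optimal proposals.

A: dominated by H (benefit score 62≥59, time 10≤25, risk 3≤4).
B: dominated by A (benefit score 59≥41, time 25≤30, risk 4≤10).
C: dominated by H (benefit score 62≥43, time 10≤15, risk 3≤3).
D: dominated by G (benefit score 74≥56, time 21≤24, risk 8≤9).
E: not dominated.
F: not dominated (best benefit score).
G: not dominated.
H: not dominated (best time).

E, F, G, H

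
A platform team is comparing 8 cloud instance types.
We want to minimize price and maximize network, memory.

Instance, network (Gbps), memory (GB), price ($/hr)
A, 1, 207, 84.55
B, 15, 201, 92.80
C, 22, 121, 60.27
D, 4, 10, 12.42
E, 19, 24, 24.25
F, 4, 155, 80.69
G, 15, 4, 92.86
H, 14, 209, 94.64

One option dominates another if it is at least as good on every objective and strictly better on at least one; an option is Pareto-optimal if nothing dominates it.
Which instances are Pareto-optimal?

A: not dominated.
B: not dominated.
C: not dominated (best network).
D: not dominated (best price).
E: not dominated.
F: not dominated.
G: dominated by B (network 15≥15, memory 201≥4, price 92.80≤92.86).
H: not dominated (best memory).

A, B, C, D, E, F, H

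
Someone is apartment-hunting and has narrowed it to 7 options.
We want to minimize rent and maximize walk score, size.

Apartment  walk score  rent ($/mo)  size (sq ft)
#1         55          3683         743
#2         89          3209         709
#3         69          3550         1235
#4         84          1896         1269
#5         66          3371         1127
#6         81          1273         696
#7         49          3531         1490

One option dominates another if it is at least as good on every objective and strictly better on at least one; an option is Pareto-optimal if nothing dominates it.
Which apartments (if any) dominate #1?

#3, #4, #5

#3: walk score 69≥55, rent 3550≤3683, size 1235≥743 — dominates #1.
#4: walk score 84≥55, rent 1896≤3683, size 1269≥743 — dominates #1.
#5: walk score 66≥55, rent 3371≤3683, size 1127≥743 — dominates #1.
Others (#2, #6, #7) are each worse than #1 on at least one objective.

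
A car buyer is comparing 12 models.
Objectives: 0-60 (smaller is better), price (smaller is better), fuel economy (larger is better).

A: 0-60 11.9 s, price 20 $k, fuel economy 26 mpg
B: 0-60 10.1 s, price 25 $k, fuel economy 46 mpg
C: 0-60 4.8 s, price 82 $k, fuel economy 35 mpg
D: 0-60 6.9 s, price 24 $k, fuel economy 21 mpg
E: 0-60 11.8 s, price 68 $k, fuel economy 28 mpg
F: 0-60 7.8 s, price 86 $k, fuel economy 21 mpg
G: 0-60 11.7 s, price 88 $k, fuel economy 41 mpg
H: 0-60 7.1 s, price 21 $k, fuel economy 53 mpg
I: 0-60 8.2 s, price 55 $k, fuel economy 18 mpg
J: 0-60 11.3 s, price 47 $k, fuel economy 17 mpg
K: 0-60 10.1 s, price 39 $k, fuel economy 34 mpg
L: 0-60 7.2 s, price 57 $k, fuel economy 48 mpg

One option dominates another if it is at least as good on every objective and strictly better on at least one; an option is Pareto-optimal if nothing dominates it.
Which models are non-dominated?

A: not dominated (best price).
B: dominated by H (0-60 7.1≤10.1, price 21≤25, fuel economy 53≥46).
C: not dominated (best 0-60).
D: not dominated.
E: dominated by B (0-60 10.1≤11.8, price 25≤68, fuel economy 46≥28).
F: dominated by C (0-60 4.8≤7.8, price 82≤86, fuel economy 35≥21).
G: dominated by B (0-60 10.1≤11.7, price 25≤88, fuel economy 46≥41).
H: not dominated (best fuel economy).
I: dominated by D (0-60 6.9≤8.2, price 24≤55, fuel economy 21≥18).
J: dominated by B (0-60 10.1≤11.3, price 25≤47, fuel economy 46≥17).
K: dominated by B (0-60 10.1≤10.1, price 25≤39, fuel economy 46≥34).
L: dominated by H (0-60 7.1≤7.2, price 21≤57, fuel economy 53≥48).

A, C, D, H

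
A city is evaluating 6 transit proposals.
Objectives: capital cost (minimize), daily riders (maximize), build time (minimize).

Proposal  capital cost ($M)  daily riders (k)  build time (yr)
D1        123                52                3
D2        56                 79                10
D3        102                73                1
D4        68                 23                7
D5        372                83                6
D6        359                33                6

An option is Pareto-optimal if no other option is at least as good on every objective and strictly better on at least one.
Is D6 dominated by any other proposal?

D1 vs D6: capital cost 123≤359, daily riders 52≥33, build time 3≤6 — D1 is at least as good on every objective and strictly better on at least one, so D1 dominates D6.

Yes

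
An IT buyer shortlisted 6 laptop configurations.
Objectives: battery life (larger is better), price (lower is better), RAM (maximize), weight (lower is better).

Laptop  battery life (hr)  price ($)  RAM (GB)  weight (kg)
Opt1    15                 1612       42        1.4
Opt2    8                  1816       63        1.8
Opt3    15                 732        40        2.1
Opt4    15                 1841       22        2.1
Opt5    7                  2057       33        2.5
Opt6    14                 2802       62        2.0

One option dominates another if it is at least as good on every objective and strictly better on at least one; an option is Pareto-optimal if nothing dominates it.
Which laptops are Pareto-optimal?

Opt1, Opt2, Opt3, Opt6

Opt1: not dominated (best weight).
Opt2: not dominated (best RAM).
Opt3: not dominated (best price).
Opt4: dominated by Opt1 (battery life 15≥15, price 1612≤1841, RAM 42≥22, weight 1.4≤2.1).
Opt5: dominated by Opt1 (battery life 15≥7, price 1612≤2057, RAM 42≥33, weight 1.4≤2.5).
Opt6: not dominated.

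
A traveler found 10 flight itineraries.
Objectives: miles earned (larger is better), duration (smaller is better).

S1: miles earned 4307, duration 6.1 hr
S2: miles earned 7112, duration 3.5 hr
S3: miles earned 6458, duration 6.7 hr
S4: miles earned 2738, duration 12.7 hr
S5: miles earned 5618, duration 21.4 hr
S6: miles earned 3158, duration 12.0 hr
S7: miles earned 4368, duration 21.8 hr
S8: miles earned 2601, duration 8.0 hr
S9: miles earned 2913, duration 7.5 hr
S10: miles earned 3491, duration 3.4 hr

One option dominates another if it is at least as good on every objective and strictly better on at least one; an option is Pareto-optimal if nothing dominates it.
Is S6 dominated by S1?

S1 vs S6: miles earned 4307≥3158, duration 6.1≤12.0 — S1 is at least as good on every objective with at least one strict improvement.

Yes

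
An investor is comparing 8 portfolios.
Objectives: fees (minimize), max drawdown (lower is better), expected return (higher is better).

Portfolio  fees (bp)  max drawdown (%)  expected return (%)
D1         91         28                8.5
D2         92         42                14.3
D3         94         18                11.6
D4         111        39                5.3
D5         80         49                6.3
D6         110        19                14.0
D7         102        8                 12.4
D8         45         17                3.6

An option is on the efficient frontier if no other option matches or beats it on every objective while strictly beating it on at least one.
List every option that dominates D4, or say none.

D1, D3, D6, D7

D1: fees 91≤111, max drawdown 28≤39, expected return 8.5≥5.3 — dominates D4.
D3: fees 94≤111, max drawdown 18≤39, expected return 11.6≥5.3 — dominates D4.
D6: fees 110≤111, max drawdown 19≤39, expected return 14.0≥5.3 — dominates D4.
D7: fees 102≤111, max drawdown 8≤39, expected return 12.4≥5.3 — dominates D4.
Others (D2, D5, D8) are each worse than D4 on at least one objective.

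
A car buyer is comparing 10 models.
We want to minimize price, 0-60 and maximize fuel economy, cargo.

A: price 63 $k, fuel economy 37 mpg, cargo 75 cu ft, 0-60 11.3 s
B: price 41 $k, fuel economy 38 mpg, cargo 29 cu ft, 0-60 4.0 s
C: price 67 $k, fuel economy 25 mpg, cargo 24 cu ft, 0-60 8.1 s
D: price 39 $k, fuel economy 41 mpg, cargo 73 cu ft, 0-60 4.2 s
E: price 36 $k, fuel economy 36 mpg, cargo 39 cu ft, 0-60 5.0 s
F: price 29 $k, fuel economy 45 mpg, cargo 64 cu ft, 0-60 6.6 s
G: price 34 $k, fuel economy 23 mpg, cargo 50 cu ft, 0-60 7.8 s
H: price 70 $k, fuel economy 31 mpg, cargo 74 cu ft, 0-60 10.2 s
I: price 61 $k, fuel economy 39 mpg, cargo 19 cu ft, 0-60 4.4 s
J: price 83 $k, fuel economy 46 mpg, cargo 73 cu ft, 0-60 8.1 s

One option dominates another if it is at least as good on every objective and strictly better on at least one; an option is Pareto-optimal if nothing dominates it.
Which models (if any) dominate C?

B: price 41≤67, fuel economy 38≥25, cargo 29≥24, 0-60 4.0≤8.1 — dominates C.
D: price 39≤67, fuel economy 41≥25, cargo 73≥24, 0-60 4.2≤8.1 — dominates C.
E: price 36≤67, fuel economy 36≥25, cargo 39≥24, 0-60 5.0≤8.1 — dominates C.
F: price 29≤67, fuel economy 45≥25, cargo 64≥24, 0-60 6.6≤8.1 — dominates C.
Others (A, G, H, I, J) are each worse than C on at least one objective.

B, D, E, F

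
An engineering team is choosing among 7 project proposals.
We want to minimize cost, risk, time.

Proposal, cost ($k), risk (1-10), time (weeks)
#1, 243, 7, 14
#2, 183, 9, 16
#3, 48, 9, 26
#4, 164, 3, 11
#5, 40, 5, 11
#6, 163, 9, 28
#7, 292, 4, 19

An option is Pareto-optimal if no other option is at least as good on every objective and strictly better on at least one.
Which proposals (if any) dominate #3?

#5

#5: cost 40≤48, risk 5≤9, time 11≤26 — dominates #3.
Others (#1, #2, #4, #6, #7) are each worse than #3 on at least one objective.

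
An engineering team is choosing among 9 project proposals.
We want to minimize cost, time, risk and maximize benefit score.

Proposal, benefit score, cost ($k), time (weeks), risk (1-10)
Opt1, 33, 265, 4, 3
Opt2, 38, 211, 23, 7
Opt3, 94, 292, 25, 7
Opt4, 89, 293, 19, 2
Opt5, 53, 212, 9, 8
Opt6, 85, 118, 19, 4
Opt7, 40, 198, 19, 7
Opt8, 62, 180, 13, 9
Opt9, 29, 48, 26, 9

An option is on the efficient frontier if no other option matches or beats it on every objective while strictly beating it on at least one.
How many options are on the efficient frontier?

7

Opt1: not dominated (best time).
Opt2: dominated by Opt6 (benefit score 85≥38, cost 118≤211, time 19≤23, risk 4≤7).
Opt3: not dominated (best benefit score).
Opt4: not dominated (best risk).
Opt5: not dominated.
Opt6: not dominated.
Opt7: dominated by Opt6 (benefit score 85≥40, cost 118≤198, time 19≤19, risk 4≤7).
Opt8: not dominated.
Opt9: not dominated (best cost).
Pareto-optimal: Opt1, Opt3, Opt4, Opt5, Opt6, Opt8, Opt9 → 7.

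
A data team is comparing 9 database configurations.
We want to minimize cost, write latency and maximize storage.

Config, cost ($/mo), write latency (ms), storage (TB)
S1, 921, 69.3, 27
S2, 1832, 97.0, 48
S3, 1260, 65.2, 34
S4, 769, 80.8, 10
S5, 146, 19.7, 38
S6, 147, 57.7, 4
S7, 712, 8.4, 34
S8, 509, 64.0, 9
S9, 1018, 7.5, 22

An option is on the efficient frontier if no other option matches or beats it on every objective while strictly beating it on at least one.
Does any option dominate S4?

S5 vs S4: cost 146≤769, write latency 19.7≤80.8, storage 38≥10 — S5 is at least as good on every objective and strictly better on at least one, so S5 dominates S4.

Yes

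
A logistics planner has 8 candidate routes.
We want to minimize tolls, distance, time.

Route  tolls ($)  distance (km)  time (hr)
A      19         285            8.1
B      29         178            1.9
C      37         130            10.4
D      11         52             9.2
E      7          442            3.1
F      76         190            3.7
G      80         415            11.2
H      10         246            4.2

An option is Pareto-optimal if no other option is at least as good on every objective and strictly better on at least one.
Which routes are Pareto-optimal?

A: dominated by H (tolls 10≤19, distance 246≤285, time 4.2≤8.1).
B: not dominated (best time).
C: dominated by D (tolls 11≤37, distance 52≤130, time 9.2≤10.4).
D: not dominated (best distance).
E: not dominated (best tolls).
F: dominated by B (tolls 29≤76, distance 178≤190, time 1.9≤3.7).
G: dominated by A (tolls 19≤80, distance 285≤415, time 8.1≤11.2).
H: not dominated.

B, D, E, H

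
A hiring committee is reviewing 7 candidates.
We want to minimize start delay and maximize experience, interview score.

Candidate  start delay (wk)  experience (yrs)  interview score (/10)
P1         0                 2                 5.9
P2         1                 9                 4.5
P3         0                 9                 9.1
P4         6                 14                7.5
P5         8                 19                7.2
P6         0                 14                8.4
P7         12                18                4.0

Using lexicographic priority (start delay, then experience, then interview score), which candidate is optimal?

P6

First minimize start delay: best is 0, kept {P1, P3, P6}.
Then maximize experience: best is 14, kept {P6}.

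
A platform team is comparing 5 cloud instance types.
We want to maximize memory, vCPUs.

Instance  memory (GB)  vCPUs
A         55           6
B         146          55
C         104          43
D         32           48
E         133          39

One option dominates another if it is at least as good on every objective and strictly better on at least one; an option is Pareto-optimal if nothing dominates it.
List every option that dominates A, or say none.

B, C, E

B: memory 146≥55, vCPUs 55≥6 — dominates A.
C: memory 104≥55, vCPUs 43≥6 — dominates A.
E: memory 133≥55, vCPUs 39≥6 — dominates A.
Others (D) are each worse than A on at least one objective.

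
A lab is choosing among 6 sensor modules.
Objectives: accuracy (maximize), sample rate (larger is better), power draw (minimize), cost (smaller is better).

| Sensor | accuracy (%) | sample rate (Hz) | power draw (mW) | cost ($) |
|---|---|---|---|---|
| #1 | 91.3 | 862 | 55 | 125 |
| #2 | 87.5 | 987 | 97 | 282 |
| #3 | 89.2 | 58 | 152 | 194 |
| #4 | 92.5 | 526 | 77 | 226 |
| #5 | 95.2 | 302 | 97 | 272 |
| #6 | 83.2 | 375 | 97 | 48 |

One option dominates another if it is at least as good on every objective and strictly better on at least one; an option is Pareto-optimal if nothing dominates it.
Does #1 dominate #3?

#1 vs #3: accuracy 91.3≥89.2, sample rate 862≥58, power draw 55≤152, cost 125≤194 — #1 is at least as good on every objective with at least one strict improvement.

Yes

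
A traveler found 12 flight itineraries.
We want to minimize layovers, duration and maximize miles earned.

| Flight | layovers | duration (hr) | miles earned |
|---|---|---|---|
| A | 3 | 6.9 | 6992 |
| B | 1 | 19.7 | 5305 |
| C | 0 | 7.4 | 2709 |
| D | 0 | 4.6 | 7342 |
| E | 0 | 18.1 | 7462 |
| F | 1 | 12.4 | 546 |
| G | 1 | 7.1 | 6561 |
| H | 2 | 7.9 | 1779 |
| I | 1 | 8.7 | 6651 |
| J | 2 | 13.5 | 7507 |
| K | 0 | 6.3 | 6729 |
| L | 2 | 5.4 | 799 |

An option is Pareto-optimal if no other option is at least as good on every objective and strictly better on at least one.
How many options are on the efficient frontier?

A: dominated by D (layovers 0≤3, duration 4.6≤6.9, miles earned 7342≥6992).
B: dominated by D (layovers 0≤1, duration 4.6≤19.7, miles earned 7342≥5305).
C: dominated by D (layovers 0≤0, duration 4.6≤7.4, miles earned 7342≥2709).
D: not dominated (best duration).
E: not dominated.
F: dominated by C (layovers 0≤1, duration 7.4≤12.4, miles earned 2709≥546).
G: dominated by D (layovers 0≤1, duration 4.6≤7.1, miles earned 7342≥6561).
H: dominated by C (layovers 0≤2, duration 7.4≤7.9, miles earned 2709≥1779).
I: dominated by D (layovers 0≤1, duration 4.6≤8.7, miles earned 7342≥6651).
J: not dominated (best miles earned).
K: dominated by D (layovers 0≤0, duration 4.6≤6.3, miles earned 7342≥6729).
L: dominated by D (layovers 0≤2, duration 4.6≤5.4, miles earned 7342≥799).
Pareto-optimal: D, E, J → 3.

3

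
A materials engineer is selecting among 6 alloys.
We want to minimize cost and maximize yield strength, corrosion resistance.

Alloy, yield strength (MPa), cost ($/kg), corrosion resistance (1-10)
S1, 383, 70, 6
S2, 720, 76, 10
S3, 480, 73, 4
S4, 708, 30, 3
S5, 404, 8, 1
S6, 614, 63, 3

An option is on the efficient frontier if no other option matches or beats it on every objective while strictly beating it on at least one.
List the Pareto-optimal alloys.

S1, S2, S3, S4, S5

S1: not dominated.
S2: not dominated (best yield strength).
S3: not dominated.
S4: not dominated.
S5: not dominated (best cost).
S6: dominated by S4 (yield strength 708≥614, cost 30≤63, corrosion resistance 3≥3).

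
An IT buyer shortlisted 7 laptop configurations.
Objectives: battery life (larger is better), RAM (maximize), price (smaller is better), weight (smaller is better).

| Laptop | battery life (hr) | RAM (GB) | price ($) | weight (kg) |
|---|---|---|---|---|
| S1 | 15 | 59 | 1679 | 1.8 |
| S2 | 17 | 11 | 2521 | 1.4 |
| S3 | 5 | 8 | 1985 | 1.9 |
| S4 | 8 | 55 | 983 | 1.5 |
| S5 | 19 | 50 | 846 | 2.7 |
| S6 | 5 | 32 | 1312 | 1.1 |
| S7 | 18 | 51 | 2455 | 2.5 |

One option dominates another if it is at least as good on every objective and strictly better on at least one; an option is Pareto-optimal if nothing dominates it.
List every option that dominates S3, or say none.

S1, S4, S6

S1: battery life 15≥5, RAM 59≥8, price 1679≤1985, weight 1.8≤1.9 — dominates S3.
S4: battery life 8≥5, RAM 55≥8, price 983≤1985, weight 1.5≤1.9 — dominates S3.
S6: battery life 5≥5, RAM 32≥8, price 1312≤1985, weight 1.1≤1.9 — dominates S3.
Others (S2, S5, S7) are each worse than S3 on at least one objective.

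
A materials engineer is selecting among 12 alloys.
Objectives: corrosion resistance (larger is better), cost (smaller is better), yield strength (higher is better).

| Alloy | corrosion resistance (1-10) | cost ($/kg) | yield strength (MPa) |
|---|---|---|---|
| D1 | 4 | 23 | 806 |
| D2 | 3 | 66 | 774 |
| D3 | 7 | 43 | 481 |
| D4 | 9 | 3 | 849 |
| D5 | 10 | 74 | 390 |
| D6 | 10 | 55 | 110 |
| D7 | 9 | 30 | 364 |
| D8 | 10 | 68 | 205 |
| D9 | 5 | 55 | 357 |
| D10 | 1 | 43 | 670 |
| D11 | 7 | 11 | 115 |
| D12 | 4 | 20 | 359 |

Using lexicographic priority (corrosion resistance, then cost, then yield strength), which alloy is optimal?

D6

First maximize corrosion resistance: best is 10, kept {D5, D6, D8}.
Then minimize cost: best is 55, kept {D6}.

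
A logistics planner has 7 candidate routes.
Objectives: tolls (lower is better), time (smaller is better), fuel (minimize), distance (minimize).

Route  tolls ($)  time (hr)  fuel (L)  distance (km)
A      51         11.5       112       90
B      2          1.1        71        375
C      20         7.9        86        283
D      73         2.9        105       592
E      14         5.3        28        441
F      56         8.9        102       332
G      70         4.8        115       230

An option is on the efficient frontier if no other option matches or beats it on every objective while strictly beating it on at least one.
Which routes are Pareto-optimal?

A: not dominated (best distance).
B: not dominated (best tolls).
C: not dominated.
D: dominated by B (tolls 2≤73, time 1.1≤2.9, fuel 71≤105, distance 375≤592).
E: not dominated (best fuel).
F: dominated by C (tolls 20≤56, time 7.9≤8.9, fuel 86≤102, distance 283≤332).
G: not dominated.

A, B, C, E, G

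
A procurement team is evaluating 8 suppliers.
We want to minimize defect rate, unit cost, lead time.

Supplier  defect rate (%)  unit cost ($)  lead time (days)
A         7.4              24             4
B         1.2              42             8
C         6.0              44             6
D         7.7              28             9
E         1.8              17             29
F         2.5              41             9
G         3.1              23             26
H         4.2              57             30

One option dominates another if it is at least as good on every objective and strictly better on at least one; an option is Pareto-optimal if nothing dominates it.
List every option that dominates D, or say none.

A: defect rate 7.4≤7.7, unit cost 24≤28, lead time 4≤9 — dominates D.
Others (B, C, E, F, G, H) are each worse than D on at least one objective.

A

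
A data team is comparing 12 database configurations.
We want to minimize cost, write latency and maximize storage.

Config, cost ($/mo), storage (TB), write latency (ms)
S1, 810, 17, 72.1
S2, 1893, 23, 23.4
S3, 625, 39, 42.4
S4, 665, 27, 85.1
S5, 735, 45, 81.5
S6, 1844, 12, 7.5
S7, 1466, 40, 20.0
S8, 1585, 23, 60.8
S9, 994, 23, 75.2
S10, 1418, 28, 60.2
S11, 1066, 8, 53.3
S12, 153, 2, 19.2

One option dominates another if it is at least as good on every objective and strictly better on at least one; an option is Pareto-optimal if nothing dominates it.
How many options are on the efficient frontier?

S1: dominated by S3 (cost 625≤810, storage 39≥17, write latency 42.4≤72.1).
S2: dominated by S7 (cost 1466≤1893, storage 40≥23, write latency 20.0≤23.4).
S3: not dominated.
S4: dominated by S3 (cost 625≤665, storage 39≥27, write latency 42.4≤85.1).
S5: not dominated (best storage).
S6: not dominated (best write latency).
S7: not dominated.
S8: dominated by S3 (cost 625≤1585, storage 39≥23, write latency 42.4≤60.8).
S9: dominated by S3 (cost 625≤994, storage 39≥23, write latency 42.4≤75.2).
S10: dominated by S3 (cost 625≤1418, storage 39≥28, write latency 42.4≤60.2).
S11: dominated by S3 (cost 625≤1066, storage 39≥8, write latency 42.4≤53.3).
S12: not dominated (best cost).
Pareto-optimal: S3, S5, S6, S7, S12 → 5.

5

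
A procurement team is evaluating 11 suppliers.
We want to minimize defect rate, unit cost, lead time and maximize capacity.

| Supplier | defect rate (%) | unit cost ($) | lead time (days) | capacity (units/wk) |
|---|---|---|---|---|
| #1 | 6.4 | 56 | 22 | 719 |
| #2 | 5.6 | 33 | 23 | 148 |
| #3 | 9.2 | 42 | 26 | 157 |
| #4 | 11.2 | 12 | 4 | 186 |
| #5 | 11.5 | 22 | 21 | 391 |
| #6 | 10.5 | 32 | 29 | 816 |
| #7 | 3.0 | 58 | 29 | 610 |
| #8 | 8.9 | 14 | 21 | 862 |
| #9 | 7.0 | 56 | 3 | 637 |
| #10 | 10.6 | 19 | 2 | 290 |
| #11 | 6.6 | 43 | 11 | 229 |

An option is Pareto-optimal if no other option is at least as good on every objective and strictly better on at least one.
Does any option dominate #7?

#1: worse on defect rate (6.4 vs 3.0).
#2: worse on defect rate (5.6 vs 3.0).
#3: worse on defect rate (9.2 vs 3.0).
#4: worse on defect rate (11.2 vs 3.0).
#5: worse on defect rate (11.5 vs 3.0).
#6: worse on defect rate (10.5 vs 3.0).
#8: worse on defect rate (8.9 vs 3.0).
#9: worse on defect rate (7.0 vs 3.0).
#10: worse on defect rate (10.6 vs 3.0).
#11: worse on defect rate (6.6 vs 3.0).
No option is at least as good as #7 on every objective and strictly better on one.

No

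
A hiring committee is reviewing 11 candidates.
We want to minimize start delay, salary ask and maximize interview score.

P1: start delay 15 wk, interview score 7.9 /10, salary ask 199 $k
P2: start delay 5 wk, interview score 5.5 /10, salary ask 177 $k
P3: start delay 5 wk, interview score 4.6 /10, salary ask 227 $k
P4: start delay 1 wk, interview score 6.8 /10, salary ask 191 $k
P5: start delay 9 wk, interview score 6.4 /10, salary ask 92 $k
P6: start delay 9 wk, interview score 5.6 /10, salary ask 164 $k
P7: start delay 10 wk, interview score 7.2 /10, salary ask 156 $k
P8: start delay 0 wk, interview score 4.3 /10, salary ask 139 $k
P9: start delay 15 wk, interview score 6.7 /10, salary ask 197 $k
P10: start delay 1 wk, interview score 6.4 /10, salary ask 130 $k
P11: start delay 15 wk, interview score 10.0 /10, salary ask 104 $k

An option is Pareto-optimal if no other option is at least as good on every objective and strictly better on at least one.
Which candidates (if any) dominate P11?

P1: worse on interview score (7.9 vs 10.0).
P2: worse on interview score (5.5 vs 10.0).
P3: worse on interview score (4.6 vs 10.0).
P4: worse on interview score (6.8 vs 10.0).
P5: worse on interview score (6.4 vs 10.0).
P6: worse on interview score (5.6 vs 10.0).
P7: worse on interview score (7.2 vs 10.0).
P8: worse on interview score (4.3 vs 10.0).
P9: worse on interview score (6.7 vs 10.0).
P10: worse on interview score (6.4 vs 10.0).
No option dominates P11.

none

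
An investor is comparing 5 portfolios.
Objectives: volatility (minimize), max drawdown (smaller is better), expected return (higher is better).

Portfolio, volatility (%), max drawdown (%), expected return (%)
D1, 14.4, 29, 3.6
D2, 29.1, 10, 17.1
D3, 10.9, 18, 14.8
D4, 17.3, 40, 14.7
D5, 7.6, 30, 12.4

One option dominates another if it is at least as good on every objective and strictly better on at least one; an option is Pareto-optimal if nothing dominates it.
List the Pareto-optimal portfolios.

D2, D3, D5

D1: dominated by D3 (volatility 10.9≤14.4, max drawdown 18≤29, expected return 14.8≥3.6).
D2: not dominated (best max drawdown).
D3: not dominated.
D4: dominated by D3 (volatility 10.9≤17.3, max drawdown 18≤40, expected return 14.8≥14.7).
D5: not dominated (best volatility).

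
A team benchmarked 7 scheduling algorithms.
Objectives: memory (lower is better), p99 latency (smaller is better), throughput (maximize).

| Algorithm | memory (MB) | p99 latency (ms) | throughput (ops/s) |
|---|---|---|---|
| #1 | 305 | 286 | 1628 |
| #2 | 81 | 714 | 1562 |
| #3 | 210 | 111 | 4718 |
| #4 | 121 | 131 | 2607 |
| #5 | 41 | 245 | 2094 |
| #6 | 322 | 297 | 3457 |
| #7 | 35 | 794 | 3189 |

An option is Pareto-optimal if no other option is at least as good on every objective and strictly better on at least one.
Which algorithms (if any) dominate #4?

none

#1: worse on memory (305 vs 121).
#2: worse on p99 latency (714 vs 131).
#3: worse on memory (210 vs 121).
#5: worse on p99 latency (245 vs 131).
#6: worse on memory (322 vs 121).
#7: worse on p99 latency (794 vs 131).
No option dominates #4.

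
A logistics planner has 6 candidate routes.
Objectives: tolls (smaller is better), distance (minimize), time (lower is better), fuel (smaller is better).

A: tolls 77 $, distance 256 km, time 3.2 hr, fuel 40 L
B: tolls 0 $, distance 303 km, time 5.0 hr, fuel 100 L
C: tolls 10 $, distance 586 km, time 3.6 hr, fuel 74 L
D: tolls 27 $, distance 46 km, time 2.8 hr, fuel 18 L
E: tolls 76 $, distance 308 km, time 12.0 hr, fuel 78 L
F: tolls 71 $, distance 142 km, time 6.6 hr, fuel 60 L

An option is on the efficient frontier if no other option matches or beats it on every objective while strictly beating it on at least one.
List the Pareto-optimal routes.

A: dominated by D (tolls 27≤77, distance 46≤256, time 2.8≤3.2, fuel 18≤40).
B: not dominated (best tolls).
C: not dominated.
D: not dominated (best distance).
E: dominated by D (tolls 27≤76, distance 46≤308, time 2.8≤12.0, fuel 18≤78).
F: dominated by D (tolls 27≤71, distance 46≤142, time 2.8≤6.6, fuel 18≤60).

B, C, D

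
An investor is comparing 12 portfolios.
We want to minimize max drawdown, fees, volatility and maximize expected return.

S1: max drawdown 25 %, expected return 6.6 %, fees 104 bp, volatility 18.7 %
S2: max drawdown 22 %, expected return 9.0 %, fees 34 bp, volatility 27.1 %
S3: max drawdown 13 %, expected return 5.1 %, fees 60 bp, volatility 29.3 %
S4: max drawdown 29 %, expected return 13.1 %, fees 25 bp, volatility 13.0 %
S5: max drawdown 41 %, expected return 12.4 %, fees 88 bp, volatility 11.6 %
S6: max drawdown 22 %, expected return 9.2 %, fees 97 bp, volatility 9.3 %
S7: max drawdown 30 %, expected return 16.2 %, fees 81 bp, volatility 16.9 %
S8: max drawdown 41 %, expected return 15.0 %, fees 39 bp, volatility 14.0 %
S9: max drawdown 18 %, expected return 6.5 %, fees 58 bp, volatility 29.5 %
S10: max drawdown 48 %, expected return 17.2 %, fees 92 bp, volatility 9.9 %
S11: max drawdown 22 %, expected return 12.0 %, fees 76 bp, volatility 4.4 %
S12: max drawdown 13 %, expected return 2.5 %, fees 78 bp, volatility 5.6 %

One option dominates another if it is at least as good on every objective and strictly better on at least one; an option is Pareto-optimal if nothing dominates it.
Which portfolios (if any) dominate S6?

S11

S11: max drawdown 22≤22, expected return 12.0≥9.2, fees 76≤97, volatility 4.4≤9.3 — dominates S6.
Others (S1, S2, S3, S4, S5, S7, S8, S9, S10, S12) are each worse than S6 on at least one objective.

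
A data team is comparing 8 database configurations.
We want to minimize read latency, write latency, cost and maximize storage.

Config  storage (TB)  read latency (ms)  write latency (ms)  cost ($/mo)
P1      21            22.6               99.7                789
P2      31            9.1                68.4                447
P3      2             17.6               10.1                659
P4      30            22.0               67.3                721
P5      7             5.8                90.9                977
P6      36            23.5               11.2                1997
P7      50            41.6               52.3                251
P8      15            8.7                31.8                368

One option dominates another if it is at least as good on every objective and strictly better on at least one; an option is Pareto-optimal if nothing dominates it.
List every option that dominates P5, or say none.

P1: worse on read latency (22.6 vs 5.8).
P2: worse on read latency (9.1 vs 5.8).
P3: worse on storage (2 vs 7).
P4: worse on read latency (22.0 vs 5.8).
P6: worse on read latency (23.5 vs 5.8).
P7: worse on read latency (41.6 vs 5.8).
P8: worse on read latency (8.7 vs 5.8).
No option dominates P5.

none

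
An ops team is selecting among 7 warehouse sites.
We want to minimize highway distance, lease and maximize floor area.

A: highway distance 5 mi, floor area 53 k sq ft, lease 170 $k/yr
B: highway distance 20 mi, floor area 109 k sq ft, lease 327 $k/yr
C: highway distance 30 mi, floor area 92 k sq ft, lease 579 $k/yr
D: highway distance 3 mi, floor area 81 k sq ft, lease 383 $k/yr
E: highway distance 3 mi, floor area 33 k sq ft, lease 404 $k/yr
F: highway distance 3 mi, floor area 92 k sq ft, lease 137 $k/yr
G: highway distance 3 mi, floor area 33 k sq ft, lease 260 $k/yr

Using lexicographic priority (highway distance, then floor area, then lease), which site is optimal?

First minimize highway distance: best is 3, kept {D, E, F, G}.
Then maximize floor area: best is 92, kept {F}.

F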